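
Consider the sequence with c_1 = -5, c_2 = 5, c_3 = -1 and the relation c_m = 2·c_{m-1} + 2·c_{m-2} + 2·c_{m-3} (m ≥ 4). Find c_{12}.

1912

Compute successive terms:
c_4 = -2  c_5 = 4  c_6 = 2  c_7 = 8  c_8 = 28  c_9 = 76  c_{10} = 224  c_{11} = 656  c_{12} = 1912.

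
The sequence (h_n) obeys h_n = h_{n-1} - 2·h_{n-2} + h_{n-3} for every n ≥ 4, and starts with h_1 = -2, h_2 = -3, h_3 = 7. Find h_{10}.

Compute successive terms:
h_4 = 11  h_5 = -6  h_6 = -21  h_7 = 2  h_8 = 38  h_9 = 13  h_{10} = -61.

-61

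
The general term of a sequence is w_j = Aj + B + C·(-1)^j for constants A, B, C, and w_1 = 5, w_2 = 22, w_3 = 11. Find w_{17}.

The three given values yield: A + B - C = 5; 2A + B + C = 22; 3A + B - C = 11.
Subtracting the first from the second: A + 2C = 17.
Subtracting the second from the third: A - 2C = -11.
Solving: C = 7, A = 3, then B = 9.
So w_j = 3·j + 9 + 7·(-1)^j; at j=17 this is 53.

53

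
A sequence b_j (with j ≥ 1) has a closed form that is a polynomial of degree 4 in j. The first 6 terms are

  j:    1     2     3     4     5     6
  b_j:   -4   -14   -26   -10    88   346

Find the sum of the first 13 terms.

50934

1st diffs: -10, -12, 16, 98, 258.
2nd diffs: -2, 28, 82, 160.
3rd diffs: 30, 54, 78.
4th diffs: 24, 24 (constant).
Newton forward-difference form: b_j = -4 + (-10)·C(j-1,1) + (-2)·C(j-1,2) + 30·C(j-1,3) + 24·C(j-1,4).
Continuing: …, 866, 1774, 3220, 5378, …, b_{13} = 18224.
Summing j = 1..13 (13 terms) gives 50934.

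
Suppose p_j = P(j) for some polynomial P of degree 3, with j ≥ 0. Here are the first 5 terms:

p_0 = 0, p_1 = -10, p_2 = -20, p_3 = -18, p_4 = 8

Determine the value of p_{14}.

4228

1st diffs: -10, -10, 2, 26.
2nd diffs: 0, 12, 24.
3rd diffs: 12, 12 (constant).
So p_j = 2j^3 - 6j^2 - 6j.
Evaluating at j = 14 gives p_{14} = 4228.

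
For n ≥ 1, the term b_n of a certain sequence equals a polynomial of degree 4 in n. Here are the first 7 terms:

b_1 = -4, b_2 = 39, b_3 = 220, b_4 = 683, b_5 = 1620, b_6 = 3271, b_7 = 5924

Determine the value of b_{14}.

1st diffs: 43, 181, 463, 937, 1651, 2653.
2nd diffs: 138, 282, 474, 714, 1002.
3rd diffs: 144, 192, 240, 288.
4th diffs: 48, 48, 48 (constant).
Newton forward-difference form: b_n = -4 + 43·C(n-1,1) + 138·C(n-1,2) + 144·C(n-1,3) + 48·C(n-1,4).
At n = 14: n-1 = 13, so b_{14} = -4 + 559 + 10764 + 41184 + 34320 = 86823.

86823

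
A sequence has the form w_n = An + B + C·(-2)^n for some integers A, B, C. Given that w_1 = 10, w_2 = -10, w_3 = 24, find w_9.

1524

At n = 1, 2, 3: A + B - 2C = 10; 2A + B + 4C = -10; 3A + B - 8C = 24.
Subtracting the first from the second: A + 6C = -20.
Subtracting the second from the third: A - 12C = 34.
Solving: C = -3, A = -2, then B = 6.
So w_n = -2·n + 6 + (-3)·(-2)^n; at n=9 this is 1524.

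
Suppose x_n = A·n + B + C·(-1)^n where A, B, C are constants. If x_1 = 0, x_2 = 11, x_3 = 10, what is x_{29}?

The three given values yield: A + B - C = 0; 2A + B + C = 11; 3A + B - C = 10.
Subtracting the first from the second: A + 2C = 11.
Subtracting the second from the third: A - 2C = -1.
Solving: C = 3, A = 5, then B = -2.
Hence x_{29} = 5·29 + (-2) + 3·(-1) = 140.

140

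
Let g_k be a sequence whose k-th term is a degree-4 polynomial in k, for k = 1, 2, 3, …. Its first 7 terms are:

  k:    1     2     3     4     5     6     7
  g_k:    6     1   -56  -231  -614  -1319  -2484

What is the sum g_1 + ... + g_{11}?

-41657

1st diffs: -5, -57, -175, -383, -705, -1165.
2nd diffs: -52, -118, -208, -322, -460.
3rd diffs: -66, -90, -114, -138.
4th diffs: -24, -24, -24 (constant).
Newton forward-difference form: g_k = 6 + (-5)·C(k-1,1) + (-52)·C(k-1,2) + (-66)·C(k-1,3) + (-24)·C(k-1,4).
Continuing: -4271, -6866, -10479, -15344.
Summing k = 1..11 (11 terms) gives -41657.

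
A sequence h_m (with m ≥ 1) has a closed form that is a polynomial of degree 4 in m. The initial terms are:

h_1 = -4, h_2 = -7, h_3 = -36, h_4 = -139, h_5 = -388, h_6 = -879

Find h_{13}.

1st diffs: -3, -29, -103, -249, -491.
2nd diffs: -26, -74, -146, -242.
3rd diffs: -48, -72, -96.
4th diffs: -24, -24 (constant).
Newton forward-difference form: h_m = -4 + (-3)·C(m-1,1) + (-26)·C(m-1,2) + (-48)·C(m-1,3) + (-24)·C(m-1,4).
At m = 13: m-1 = 12, so h_{13} = -4 - 36 - 1716 - 10560 - 11880 = -24196.

-24196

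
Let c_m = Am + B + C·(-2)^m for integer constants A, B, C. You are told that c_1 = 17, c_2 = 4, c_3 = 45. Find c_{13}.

24647

The three given values yield: A + B - 2C = 17; 2A + B + 4C = 4; 3A + B - 8C = 45.
Subtracting the first from the second: A + 6C = -13.
Subtracting the second from the third: A - 12C = 41.
Solving: C = -3, A = 5, then B = 6.
Therefore c_{13} = 65 + 6 + (-3)·(-8192) = 24647.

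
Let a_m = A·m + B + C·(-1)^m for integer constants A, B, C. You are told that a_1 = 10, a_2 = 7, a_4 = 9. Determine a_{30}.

The three given values yield: A + B - C = 10; 2A + B + C = 7; 4A + B + C = 9.
Subtracting the first from the second: A + 2C = -3.
Subtracting the second from the third: 2A = 2.
Solving: C = -2, A = 1, then B = 7.
Hence a_{30} = 1·30 + 7 + (-2)·1 = 35.

35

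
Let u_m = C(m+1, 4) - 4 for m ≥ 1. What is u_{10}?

326

C(11, 4) = 330, so u_{10} = 326.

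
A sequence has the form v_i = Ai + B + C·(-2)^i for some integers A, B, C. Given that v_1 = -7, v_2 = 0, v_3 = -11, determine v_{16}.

Write the equations: A + B - 2C = -7; 2A + B + 4C = 0; 3A + B - 8C = -11.
Subtracting the first from the second: A + 6C = 7.
Subtracting the second from the third: A - 12C = -11.
Solving: C = 1, A = 1, then B = -6.
Hence v_{16} = 1·16 + (-6) + 1·65536 = 65546.

65546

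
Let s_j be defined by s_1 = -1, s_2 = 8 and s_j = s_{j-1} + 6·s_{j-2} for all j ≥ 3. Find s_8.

Iterate the recurrence:
s_3 = 2;  s_4 = 50;  s_5 = 62;  s_6 = 362;  s_7 = 734;  s_8 = 2906.
(Characteristic roots are 3 and -2.)

2906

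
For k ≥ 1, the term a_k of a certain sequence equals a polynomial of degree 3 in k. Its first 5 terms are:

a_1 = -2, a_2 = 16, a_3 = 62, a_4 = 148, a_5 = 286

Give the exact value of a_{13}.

1st diffs: 18, 46, 86, 138.
2nd diffs: 28, 40, 52.
3rd diffs: 12, 12 (constant).
Newton forward-difference form: a_k = -2 + 18·C(k-1,1) + 28·C(k-1,2) + 12·C(k-1,3).
At k = 13: k-1 = 12, so a_{13} = -2 + 216 + 1848 + 2640 = 4702.

4702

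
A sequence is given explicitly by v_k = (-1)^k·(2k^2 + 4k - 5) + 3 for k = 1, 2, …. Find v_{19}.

(-1)^19 = -1; 2k^2 + 4k - 5 at k=19 is 793; so v_{19} = -790.

-790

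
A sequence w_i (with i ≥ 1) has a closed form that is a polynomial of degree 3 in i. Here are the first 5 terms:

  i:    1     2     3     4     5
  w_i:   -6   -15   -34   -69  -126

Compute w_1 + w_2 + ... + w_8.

1st diffs: -9, -19, -35, -57.
2nd diffs: -10, -16, -22.
3rd diffs: -6, -6 (constant).
So w_i = -i^3 + i^2 - 5i - 1.
Continuing: -211, -330, -489.
Summing i = 1..8 (8 terms) gives -1280.

-1280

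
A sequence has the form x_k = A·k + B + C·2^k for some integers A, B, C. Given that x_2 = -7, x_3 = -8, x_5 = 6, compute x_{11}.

At k = 2, 3, 5: 2A + B + 4C = -7; 3A + B + 8C = -8; 5A + B + 32C = 6.
Subtracting the first from the second: A + 4C = -1.
Subtracting the second from the third: 2A + 24C = 14.
Solving: C = 1, A = -5, then B = -1.
Therefore x_{11} = -55 + (-1) + 1·2048 = 1992.

1992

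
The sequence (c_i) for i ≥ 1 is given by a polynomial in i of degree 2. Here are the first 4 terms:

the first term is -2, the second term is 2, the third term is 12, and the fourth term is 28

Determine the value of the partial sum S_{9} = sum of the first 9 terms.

1st diffs: 4, 10, 16.
2nd diffs: 6, 6 (constant).
So c_i = 3i^2 - 5i.
Continuing: …, 50, 78, 112, 152, …, c_9 = 198.
Summing i = 1..9 (9 terms) gives 630.

630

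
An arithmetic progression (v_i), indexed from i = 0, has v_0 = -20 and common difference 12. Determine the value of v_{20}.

220

v_i = -20 + (i - 0)·12.
v_{20} = -20 + 20·12 = 220.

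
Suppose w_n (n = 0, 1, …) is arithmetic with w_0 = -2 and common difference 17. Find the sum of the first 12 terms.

1098

w_n = -2 + (n - 0)·17.
w_{11} = 185; S = 12·(-2 + 185)/2 = 1098.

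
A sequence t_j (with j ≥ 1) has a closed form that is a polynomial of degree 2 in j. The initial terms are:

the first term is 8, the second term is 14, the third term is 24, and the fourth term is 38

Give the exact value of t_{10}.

206

1st diffs: 6, 10, 14.
2nd diffs: 4, 4 (constant).
So t_j = 2j^2 + 6.
Evaluating at j = 10 gives t_{10} = 206.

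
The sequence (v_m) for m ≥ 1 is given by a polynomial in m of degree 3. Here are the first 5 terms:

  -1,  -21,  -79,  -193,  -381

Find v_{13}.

1st diffs: -20, -58, -114, -188.
2nd diffs: -38, -56, -74.
3rd diffs: -18, -18 (constant).
Newton forward-difference form: v_m = -1 + (-20)·C(m-1,1) + (-38)·C(m-1,2) + (-18)·C(m-1,3).
At m = 13: m-1 = 12, so v_{13} = -1 - 240 - 2508 - 3960 = -6709.

-6709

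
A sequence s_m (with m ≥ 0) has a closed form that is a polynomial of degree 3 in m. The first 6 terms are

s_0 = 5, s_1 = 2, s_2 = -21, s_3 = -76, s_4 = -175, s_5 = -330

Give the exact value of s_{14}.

1st diffs: -3, -23, -55, -99, -155.
2nd diffs: -20, -32, -44, -56.
3rd diffs: -12, -12, -12 (constant).
Newton forward-difference form: s_m = 5 + (-3)·C(m,1) + (-20)·C(m,2) + (-12)·C(m,3).
At m = 14: m = 14, so s_{14} = 5 - 42 - 1820 - 4368 = -6225.

-6225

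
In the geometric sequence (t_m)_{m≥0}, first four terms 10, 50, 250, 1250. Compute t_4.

6250

Common ratio r = 5.
t_m = 10·5^(m-0).
t_4 = 10·5^4 = 6250.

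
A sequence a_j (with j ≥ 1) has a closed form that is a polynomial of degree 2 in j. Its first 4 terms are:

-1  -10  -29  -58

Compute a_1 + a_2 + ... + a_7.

-546

1st diffs: -9, -19, -29.
2nd diffs: -10, -10 (constant).
Newton forward-difference form: a_j = -1 + (-9)·C(j-1,1) + (-10)·C(j-1,2).
Continuing: -97, -146, -205.
Summing j = 1..7 (7 terms) gives -546.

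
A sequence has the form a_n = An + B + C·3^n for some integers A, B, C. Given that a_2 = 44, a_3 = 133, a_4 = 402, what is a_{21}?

At n = 2, 3, 4: 2A + B + 9C = 44; 3A + B + 27C = 133; 4A + B + 81C = 402.
Subtracting the first from the second: A + 18C = 89.
Subtracting the second from the third: A + 54C = 269.
Solving: C = 5, A = -1, then B = 1.
Therefore a_{21} = -21 + 1 + 5·10460353203 = 52301765995.

52301765995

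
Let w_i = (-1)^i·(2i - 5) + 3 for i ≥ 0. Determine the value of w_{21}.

(-1)^21 = -1; 2i - 5 at i=21 is 37; so w_{21} = -34.

-34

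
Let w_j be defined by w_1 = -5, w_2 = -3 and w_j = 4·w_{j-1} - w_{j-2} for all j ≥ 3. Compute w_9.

-18037

Applying the relation repeatedly:
w_3 = -7;  w_4 = -25;  w_5 = -93;  w_6 = -347;  w_7 = -1295;  w_8 = -4833;  w_9 = -18037.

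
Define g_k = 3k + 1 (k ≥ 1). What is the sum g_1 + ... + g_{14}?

Over k = 1..14: Σk = 105.
Total = (3)·105 + (1)·14 = 329.

329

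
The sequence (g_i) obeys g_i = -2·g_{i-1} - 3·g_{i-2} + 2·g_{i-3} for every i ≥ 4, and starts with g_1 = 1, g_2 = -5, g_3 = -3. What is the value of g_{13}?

-319

Applying the relation repeatedly:
g_4 = 23; g_5 = -47; g_6 = 19; g_7 = 149; g_8 = -449; g_9 = 489; g_{10} = 667; g_{11} = -3699; g_{12} = 6375; g_{13} = -319.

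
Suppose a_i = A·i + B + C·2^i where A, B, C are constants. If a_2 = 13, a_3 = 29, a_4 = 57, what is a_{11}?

6181

At i = 2, 3, 4: 2A + B + 4C = 13; 3A + B + 8C = 29; 4A + B + 16C = 57.
Subtracting the first from the second: A + 4C = 16.
Subtracting the second from the third: A + 8C = 28.
Solving: C = 3, A = 4, then B = -7.
So a_i = 4·i + (-7) + 3·2^i; at i=11 this is 6181.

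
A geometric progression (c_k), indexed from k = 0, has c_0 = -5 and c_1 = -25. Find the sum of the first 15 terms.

Common ratio r = 5.
c_k = (-5)·5^(k-0).
S = (-5)·(5^15 - 1)/(5 - 1) = (-5)·(30517578125 - 1)/(4) = -38146972655.

-38146972655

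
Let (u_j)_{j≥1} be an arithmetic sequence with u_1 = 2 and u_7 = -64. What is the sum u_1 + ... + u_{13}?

-832

Common difference d = (-64 - 2) / (7 - 1) = -11.
u_j = 2 + (j - 1)·(-11).
u_{13} = -130; S = 13·(2 + (-130))/2 = -832.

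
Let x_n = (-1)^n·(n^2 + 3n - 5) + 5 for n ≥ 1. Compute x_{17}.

-330

(-1)^17 = -1; n^2 + 3n - 5 at n=17 is 335; so x_{17} = -330.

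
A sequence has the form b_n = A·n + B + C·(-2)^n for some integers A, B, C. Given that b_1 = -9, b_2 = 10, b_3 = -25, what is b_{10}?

3078

At n = 1, 2, 3: A + B - 2C = -9; 2A + B + 4C = 10; 3A + B - 8C = -25.
Subtracting the first from the second: A + 6C = 19.
Subtracting the second from the third: A - 12C = -35.
Solving: C = 3, A = 1, then B = -4.
Therefore b_{10} = 10 + (-4) + 3·1024 = 3078.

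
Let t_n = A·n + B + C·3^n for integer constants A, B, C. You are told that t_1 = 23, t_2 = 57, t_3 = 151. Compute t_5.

1239

At n = 1, 2, 3: A + B + 3C = 23; 2A + B + 9C = 57; 3A + B + 27C = 151.
Subtracting the first from the second: A + 6C = 34.
Subtracting the second from the third: A + 18C = 94.
Solving: C = 5, A = 4, then B = 4.
Therefore t_5 = 20 + 4 + 5·243 = 1239.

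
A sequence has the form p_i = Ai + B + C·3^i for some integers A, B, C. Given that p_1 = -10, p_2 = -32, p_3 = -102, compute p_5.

The three given values yield: A + B + 3C = -10; 2A + B + 9C = -32; 3A + B + 27C = -102.
Subtracting the first from the second: A + 6C = -22.
Subtracting the second from the third: A + 18C = -70.
Solving: C = -4, A = 2, then B = 0.
Therefore p_5 = 10 + 0 + (-4)·243 = -962.

-962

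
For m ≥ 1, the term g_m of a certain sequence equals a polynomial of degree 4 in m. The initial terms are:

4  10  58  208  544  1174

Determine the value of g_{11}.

1st diffs: 6, 48, 150, 336, 630.
2nd diffs: 42, 102, 186, 294.
3rd diffs: 60, 84, 108.
4th diffs: 24, 24 (constant).
Newton forward-difference form: g_m = 4 + 6·C(m-1,1) + 42·C(m-1,2) + 60·C(m-1,3) + 24·C(m-1,4).
At m = 11: m-1 = 10, so g_{11} = 4 + 60 + 1890 + 7200 + 5040 = 14194.

14194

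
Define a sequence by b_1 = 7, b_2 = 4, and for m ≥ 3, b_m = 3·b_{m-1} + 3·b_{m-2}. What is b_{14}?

69602004

Iterate the recurrence:
b_3 = 33, b_4 = 111, b_5 = 432, …, b_{11} = 1277208, b_{12} = 4842261, b_{13} = 18358407, b_{14} = 69602004.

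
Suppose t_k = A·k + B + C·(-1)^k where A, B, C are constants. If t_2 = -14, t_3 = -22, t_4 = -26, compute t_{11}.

Write the equations: 2A + B + C = -14; 3A + B - C = -22; 4A + B + C = -26.
Subtracting the first from the second: A - 2C = -8.
Subtracting the second from the third: A + 2C = -4.
Solving: C = 1, A = -6, then B = -3.
Hence t_{11} = -6·11 + (-3) + 1·(-1) = -70.

-70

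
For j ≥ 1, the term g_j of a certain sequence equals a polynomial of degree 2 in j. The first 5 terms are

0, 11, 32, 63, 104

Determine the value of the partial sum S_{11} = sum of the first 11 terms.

1st diffs: 11, 21, 31, 41.
2nd diffs: 10, 10, 10 (constant).
Newton forward-difference form: g_j = 11·C(j-1,1) + 10·C(j-1,2).
Continuing: …, 155, 216, 287, 368, …, g_{11} = 560.
Summing j = 1..11 (11 terms) gives 2255.

2255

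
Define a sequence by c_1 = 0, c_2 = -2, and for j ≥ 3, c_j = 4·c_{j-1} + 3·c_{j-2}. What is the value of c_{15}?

-824583032

c_3 = -8, c_4 = -38, c_5 = -176, …, c_{12} = -8223686, c_{13} = -38205200, c_{14} = -177491858, c_{15} = -824583032.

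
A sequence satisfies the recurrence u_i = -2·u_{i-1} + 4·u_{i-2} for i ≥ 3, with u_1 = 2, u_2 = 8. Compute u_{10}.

Step forward from the initial values:
u_3 = -8  u_4 = 48  u_5 = -128  u_6 = 448  u_7 = -1408  u_8 = 4608  u_9 = -14848  u_{10} = 48128.

48128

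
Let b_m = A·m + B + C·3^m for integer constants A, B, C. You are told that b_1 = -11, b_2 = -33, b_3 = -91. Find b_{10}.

The three given values yield: A + B + 3C = -11; 2A + B + 9C = -33; 3A + B + 27C = -91.
Subtracting the first from the second: A + 6C = -22.
Subtracting the second from the third: A + 18C = -58.
Solving: C = -3, A = -4, then B = 2.
Therefore b_{10} = -40 + 2 + (-3)·59049 = -177185.

-177185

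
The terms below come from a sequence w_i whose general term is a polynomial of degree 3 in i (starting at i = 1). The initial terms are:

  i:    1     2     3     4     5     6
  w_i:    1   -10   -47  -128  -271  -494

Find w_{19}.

1st diffs: -11, -37, -81, -143, -223.
2nd diffs: -26, -44, -62, -80.
3rd diffs: -18, -18, -18 (constant).
Newton forward-difference form: w_i = 1 + (-11)·C(i-1,1) + (-26)·C(i-1,2) + (-18)·C(i-1,3).
At i = 19: i-1 = 18, so w_{19} = 1 - 198 - 3978 - 14688 = -18863.

-18863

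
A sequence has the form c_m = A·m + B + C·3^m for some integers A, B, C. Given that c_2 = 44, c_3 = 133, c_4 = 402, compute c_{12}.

2657194

Plug in m = 2, 3, 4: 2A + B + 9C = 44; 3A + B + 27C = 133; 4A + B + 81C = 402.
Subtracting the first from the second: A + 18C = 89.
Subtracting the second from the third: A + 54C = 269.
Solving: C = 5, A = -1, then B = 1.
Hence c_{12} = -1·12 + 1 + 5·531441 = 2657194.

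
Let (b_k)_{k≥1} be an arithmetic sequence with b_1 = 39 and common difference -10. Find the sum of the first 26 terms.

-2236

b_k = 39 + (k - 1)·(-10).
b_{26} = -211; S = 26·(39 + (-211))/2 = -2236.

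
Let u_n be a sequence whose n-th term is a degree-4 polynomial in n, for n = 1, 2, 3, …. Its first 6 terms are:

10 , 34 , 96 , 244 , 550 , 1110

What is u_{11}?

12760

1st diffs: 24, 62, 148, 306, 560.
2nd diffs: 38, 86, 158, 254.
3rd diffs: 48, 72, 96.
4th diffs: 24, 24 (constant).
Newton forward-difference form: u_n = 10 + 24·C(n-1,1) + 38·C(n-1,2) + 48·C(n-1,3) + 24·C(n-1,4).
At n = 11: n-1 = 10, so u_{11} = 10 + 240 + 1710 + 5760 + 5040 = 12760.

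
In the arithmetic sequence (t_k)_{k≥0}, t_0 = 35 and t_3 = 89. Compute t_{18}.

359

Common difference d = (89 - 35) / (3 - 0) = 18.
t_k = 35 + (k - 0)·18.
t_{18} = 35 + 18·18 = 359.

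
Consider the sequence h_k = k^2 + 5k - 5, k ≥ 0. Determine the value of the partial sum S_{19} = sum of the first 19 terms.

2869

Over k = 0..18: Σk = 171, Σk² = 2109.
Total = (1)·2109 + (5)·171 + (-5)·19 = 2869.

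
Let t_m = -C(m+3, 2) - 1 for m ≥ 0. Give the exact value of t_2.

-11

C(5, 2) = 10, so t_2 = -11.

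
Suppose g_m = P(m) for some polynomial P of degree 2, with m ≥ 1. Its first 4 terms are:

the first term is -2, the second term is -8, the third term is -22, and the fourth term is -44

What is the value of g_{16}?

-932

1st diffs: -6, -14, -22.
2nd diffs: -8, -8 (constant).
Newton forward-difference form: g_m = -2 + (-6)·C(m-1,1) + (-8)·C(m-1,2).
At m = 16: m-1 = 15, so g_{16} = -2 - 90 - 840 = -932.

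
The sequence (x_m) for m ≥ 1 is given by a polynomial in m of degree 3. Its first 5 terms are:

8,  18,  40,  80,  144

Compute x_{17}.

4968

1st diffs: 10, 22, 40, 64.
2nd diffs: 12, 18, 24.
3rd diffs: 6, 6 (constant).
Newton forward-difference form: x_m = 8 + 10·C(m-1,1) + 12·C(m-1,2) + 6·C(m-1,3).
At m = 17: m-1 = 16, so x_{17} = 8 + 160 + 1440 + 3360 = 4968.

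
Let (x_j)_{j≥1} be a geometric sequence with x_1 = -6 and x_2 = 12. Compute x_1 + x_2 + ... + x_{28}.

Common ratio r = -2.
x_j = (-6)·(-2)^(j-1).
S = (-6)·((-2)^28 - 1)/(-2 - 1) = (-6)·(268435456 - 1)/(-3) = 536870910.

536870910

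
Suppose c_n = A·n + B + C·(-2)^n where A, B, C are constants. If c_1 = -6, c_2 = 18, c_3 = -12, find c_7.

The three given values yield: A + B - 2C = -6; 2A + B + 4C = 18; 3A + B - 8C = -12.
Subtracting the first from the second: A + 6C = 24.
Subtracting the second from the third: A - 12C = -30.
Solving: C = 3, A = 6, then B = -6.
Therefore c_7 = 42 + (-6) + 3·(-128) = -348.

-348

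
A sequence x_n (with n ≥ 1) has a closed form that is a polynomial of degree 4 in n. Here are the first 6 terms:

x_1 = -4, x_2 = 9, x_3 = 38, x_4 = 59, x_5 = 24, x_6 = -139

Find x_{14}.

1st diffs: 13, 29, 21, -35, -163.
2nd diffs: 16, -8, -56, -128.
3rd diffs: -24, -48, -72.
4th diffs: -24, -24 (constant).
Newton forward-difference form: x_n = -4 + 13·C(n-1,1) + 16·C(n-1,2) + (-24)·C(n-1,3) + (-24)·C(n-1,4).
At n = 14: n-1 = 13, so x_{14} = -4 + 169 + 1248 - 6864 - 17160 = -22611.

-22611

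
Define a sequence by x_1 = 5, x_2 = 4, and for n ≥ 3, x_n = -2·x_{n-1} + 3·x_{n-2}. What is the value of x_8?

-542

Step forward from the initial values:
x_3 = 7, x_4 = -2, x_5 = 25, x_6 = -56, x_7 = 187, x_8 = -542.
(Characteristic roots are 1 and -3.)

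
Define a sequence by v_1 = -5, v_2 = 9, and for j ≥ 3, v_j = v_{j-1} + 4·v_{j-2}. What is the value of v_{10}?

Iterate the recurrence:
v_3 = -11;  v_4 = 25;  v_5 = -19;  v_6 = 81;  v_7 = 5;  v_8 = 329;  v_9 = 349;  v_{10} = 1665.

1665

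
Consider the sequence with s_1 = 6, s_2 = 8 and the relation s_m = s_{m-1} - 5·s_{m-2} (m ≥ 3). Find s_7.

s_3 = -22, s_4 = -62, s_5 = 48, s_6 = 358, s_7 = 118.

118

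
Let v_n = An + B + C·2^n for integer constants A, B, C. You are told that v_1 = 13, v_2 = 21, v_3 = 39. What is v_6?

313

Plug in n = 1, 2, 3: A + B + 2C = 13; 2A + B + 4C = 21; 3A + B + 8C = 39.
Subtracting the first from the second: A + 2C = 8.
Subtracting the second from the third: A + 4C = 18.
Solving: C = 5, A = -2, then B = 5.
Therefore v_6 = -12 + 5 + 5·64 = 313.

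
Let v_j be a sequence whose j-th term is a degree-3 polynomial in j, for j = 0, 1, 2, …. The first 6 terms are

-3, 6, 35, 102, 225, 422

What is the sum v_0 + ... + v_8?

4245

1st diffs: 9, 29, 67, 123, 197.
2nd diffs: 20, 38, 56, 74.
3rd diffs: 18, 18, 18 (constant).
So v_j = 3j^3 + j^2 + 5j - 3.
Continuing: 711, 1110, 1637.
Summing j = 0..8 (9 terms) gives 4245.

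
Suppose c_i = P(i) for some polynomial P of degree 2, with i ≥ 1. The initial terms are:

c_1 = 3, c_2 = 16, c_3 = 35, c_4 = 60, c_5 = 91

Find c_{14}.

640

1st diffs: 13, 19, 25, 31.
2nd diffs: 6, 6, 6 (constant).
So c_i = 3i^2 + 4i - 4.
Evaluating at i = 14 gives c_{14} = 640.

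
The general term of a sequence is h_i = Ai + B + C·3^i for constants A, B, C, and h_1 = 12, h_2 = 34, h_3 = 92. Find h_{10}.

177186

Plug in i = 1, 2, 3: A + B + 3C = 12; 2A + B + 9C = 34; 3A + B + 27C = 92.
Subtracting the first from the second: A + 6C = 22.
Subtracting the second from the third: A + 18C = 58.
Solving: C = 3, A = 4, then B = -1.
So h_i = 4·i + (-1) + 3·3^i; at i=10 this is 177186.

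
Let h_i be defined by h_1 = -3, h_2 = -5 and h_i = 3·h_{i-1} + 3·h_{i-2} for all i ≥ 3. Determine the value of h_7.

Applying the relation repeatedly:
h_3 = -24  h_4 = -87  h_5 = -333  h_6 = -1260  h_7 = -4779.

-4779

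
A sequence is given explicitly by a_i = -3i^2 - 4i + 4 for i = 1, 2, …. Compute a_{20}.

a_{20} = -3·20^2 - 4·20 + 4 = -1276.

-1276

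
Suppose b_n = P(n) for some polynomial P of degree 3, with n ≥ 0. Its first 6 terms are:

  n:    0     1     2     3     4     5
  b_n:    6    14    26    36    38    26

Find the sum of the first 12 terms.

1st diffs: 8, 12, 10, 2, -12.
2nd diffs: 4, -2, -8, -14.
3rd diffs: -6, -6, -6 (constant).
So b_n = -n^3 + 5n^2 + 4n + 6.
Continuing: …, -6, -64, -154, -282, …, b_{11} = -676.
Summing n = 0..11 (12 terms) gives -1490.

-1490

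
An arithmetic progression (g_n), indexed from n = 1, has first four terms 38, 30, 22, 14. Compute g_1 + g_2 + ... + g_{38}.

Common difference d = -8.
g_n = 38 + (n - 1)·(-8).
g_{38} = -258; S = 38·(38 + (-258))/2 = -4180.

-4180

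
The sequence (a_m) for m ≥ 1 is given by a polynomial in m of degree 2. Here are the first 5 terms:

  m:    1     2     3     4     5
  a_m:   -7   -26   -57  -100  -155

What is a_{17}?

-1751

1st diffs: -19, -31, -43, -55.
2nd diffs: -12, -12, -12 (constant).
Newton forward-difference form: a_m = -7 + (-19)·C(m-1,1) + (-12)·C(m-1,2).
At m = 17: m-1 = 16, so a_{17} = -7 - 304 - 1440 = -1751.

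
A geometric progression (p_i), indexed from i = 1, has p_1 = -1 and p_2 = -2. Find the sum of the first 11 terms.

Common ratio r = 2.
p_i = (-1)·2^(i-1).
S = (-1)·(2^11 - 1)/(2 - 1) = (-1)·(2048 - 1)/(1) = -2047.

-2047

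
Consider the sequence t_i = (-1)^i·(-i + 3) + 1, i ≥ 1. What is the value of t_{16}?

(-1)^16 = 1; -i + 3 at i=16 is -13; so t_{16} = -12.

-12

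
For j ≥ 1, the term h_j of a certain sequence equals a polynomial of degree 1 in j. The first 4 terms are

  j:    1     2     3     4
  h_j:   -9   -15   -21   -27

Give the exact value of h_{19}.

1st diffs: -6, -6, -6 (constant).
So h_j = -6j - 3.
Evaluating at j = 19 gives h_{19} = -117.

-117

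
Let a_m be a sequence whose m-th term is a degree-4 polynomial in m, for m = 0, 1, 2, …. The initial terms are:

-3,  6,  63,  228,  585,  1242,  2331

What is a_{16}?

83181

1st diffs: 9, 57, 165, 357, 657, 1089.
2nd diffs: 48, 108, 192, 300, 432.
3rd diffs: 60, 84, 108, 132.
4th diffs: 24, 24, 24 (constant).
Newton forward-difference form: a_m = -3 + 9·C(m,1) + 48·C(m,2) + 60·C(m,3) + 24·C(m,4).
At m = 16: m = 16, so a_{16} = -3 + 144 + 5760 + 33600 + 43680 = 83181.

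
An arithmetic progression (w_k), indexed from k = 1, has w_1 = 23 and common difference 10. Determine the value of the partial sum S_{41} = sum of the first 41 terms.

w_k = 23 + (k - 1)·10.
w_{41} = 423; S = 41·(23 + 423)/2 = 9143.

9143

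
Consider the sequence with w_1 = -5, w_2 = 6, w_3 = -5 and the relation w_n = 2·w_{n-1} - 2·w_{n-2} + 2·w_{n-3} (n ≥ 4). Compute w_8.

Compute successive terms:
w_4 = -32  w_5 = -42  w_6 = -30  w_7 = -40  w_8 = -104.

-104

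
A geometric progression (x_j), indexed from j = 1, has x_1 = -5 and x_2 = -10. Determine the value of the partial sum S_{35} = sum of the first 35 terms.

Common ratio r = 2.
x_j = (-5)·2^(j-1).
S = (-5)·(2^35 - 1)/(2 - 1) = (-5)·(34359738368 - 1)/(1) = -171798691835.

-171798691835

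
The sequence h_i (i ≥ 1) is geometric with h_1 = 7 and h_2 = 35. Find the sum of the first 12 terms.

Common ratio r = 5.
h_i = 7·5^(i-1).
S = 7·(5^12 - 1)/(5 - 1) = 7·(244140625 - 1)/(4) = 427246092.

427246092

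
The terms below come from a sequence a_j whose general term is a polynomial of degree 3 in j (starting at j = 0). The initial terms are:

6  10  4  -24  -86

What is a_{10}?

1st diffs: 4, -6, -28, -62.
2nd diffs: -10, -22, -34.
3rd diffs: -12, -12 (constant).
Newton forward-difference form: a_j = 6 + 4·C(j,1) + (-10)·C(j,2) + (-12)·C(j,3).
At j = 10: j = 10, so a_{10} = 6 + 40 - 450 - 1440 = -1844.

-1844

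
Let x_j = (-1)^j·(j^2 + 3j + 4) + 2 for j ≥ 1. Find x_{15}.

(-1)^15 = -1; j^2 + 3j + 4 at j=15 is 274; so x_{15} = -272.

-272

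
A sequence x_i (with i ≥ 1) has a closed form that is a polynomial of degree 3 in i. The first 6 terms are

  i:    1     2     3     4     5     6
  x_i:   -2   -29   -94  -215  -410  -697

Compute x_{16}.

1st diffs: -27, -65, -121, -195, -287.
2nd diffs: -38, -56, -74, -92.
3rd diffs: -18, -18, -18 (constant).
Newton forward-difference form: x_i = -2 + (-27)·C(i-1,1) + (-38)·C(i-1,2) + (-18)·C(i-1,3).
At i = 16: i-1 = 15, so x_{16} = -2 - 405 - 3990 - 8190 = -12587.

-12587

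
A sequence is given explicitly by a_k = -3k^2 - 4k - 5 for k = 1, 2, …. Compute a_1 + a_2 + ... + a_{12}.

-2322

Over k = 1..12: Σk = 78, Σk² = 650.
Total = (-3)·650 + (-4)·78 + (-5)·12 = -2322.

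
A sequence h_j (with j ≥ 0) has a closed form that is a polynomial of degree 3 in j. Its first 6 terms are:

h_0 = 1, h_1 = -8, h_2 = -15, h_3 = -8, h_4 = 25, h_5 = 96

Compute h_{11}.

1st diffs: -9, -7, 7, 33, 71.
2nd diffs: 2, 14, 26, 38.
3rd diffs: 12, 12, 12 (constant).
Newton forward-difference form: h_j = 1 + (-9)·C(j,1) + 2·C(j,2) + 12·C(j,3).
At j = 11: j = 11, so h_{11} = 1 - 99 + 110 + 1980 = 1992.

1992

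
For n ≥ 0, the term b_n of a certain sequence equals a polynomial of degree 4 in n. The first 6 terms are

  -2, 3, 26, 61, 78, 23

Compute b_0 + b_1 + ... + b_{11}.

1st diffs: 5, 23, 35, 17, -55.
2nd diffs: 18, 12, -18, -72.
3rd diffs: -6, -30, -54.
4th diffs: -24, -24 (constant).
Newton forward-difference form: b_n = -2 + 5·C(n,1) + 18·C(n,2) + (-6)·C(n,3) + (-24)·C(n,4).
Continuing: …, -182, -639, -1474, -2837, …, b_{11} = -7867.
Summing n = 0..11 (12 terms) gives -17712.

-17712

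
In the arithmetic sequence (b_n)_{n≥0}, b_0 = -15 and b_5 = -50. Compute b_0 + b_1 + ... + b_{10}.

-550

Common difference d = (-50 - (-15)) / (5 - 0) = -7.
b_n = -15 + (n - 0)·(-7).
b_{10} = -85; S = 11·(-15 + (-85))/2 = -550.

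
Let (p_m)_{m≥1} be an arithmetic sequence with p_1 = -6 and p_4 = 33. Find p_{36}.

Common difference d = (33 - (-6)) / (4 - 1) = 13.
p_m = -6 + (m - 1)·13.
p_{36} = -6 + 35·13 = 449.

449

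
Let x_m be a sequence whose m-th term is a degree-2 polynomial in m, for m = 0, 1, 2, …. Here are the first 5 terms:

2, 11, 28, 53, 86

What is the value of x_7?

1st diffs: 9, 17, 25, 33.
2nd diffs: 8, 8, 8 (constant).
Newton forward-difference form: x_m = 2 + 9·C(m,1) + 8·C(m,2).
At m = 7: m = 7, so x_7 = 2 + 63 + 168 = 233.

233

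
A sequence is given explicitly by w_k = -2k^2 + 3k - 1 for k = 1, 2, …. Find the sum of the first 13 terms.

-1378

Over k = 1..13: Σk = 91, Σk² = 819.
Total = (-2)·819 + (3)·91 + (-1)·13 = -1378.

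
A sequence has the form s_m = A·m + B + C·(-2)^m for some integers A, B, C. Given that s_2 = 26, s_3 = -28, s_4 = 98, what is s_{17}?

Write the equations: 2A + B + 4C = 26; 3A + B - 8C = -28; 4A + B + 16C = 98.
Subtracting the first from the second: A - 12C = -54.
Subtracting the second from the third: A + 24C = 126.
Solving: C = 5, A = 6, then B = -6.
Hence s_{17} = 6·17 + (-6) + 5·(-131072) = -655264.

-655264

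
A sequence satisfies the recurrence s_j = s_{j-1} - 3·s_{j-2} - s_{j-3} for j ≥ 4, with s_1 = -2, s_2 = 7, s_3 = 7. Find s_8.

Compute successive terms:
s_4 = -12  s_5 = -40  s_6 = -11  s_7 = 121  s_8 = 194.

194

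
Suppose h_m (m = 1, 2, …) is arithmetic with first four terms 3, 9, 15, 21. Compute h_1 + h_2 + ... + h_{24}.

Common difference d = 6.
h_m = 3 + (m - 1)·6.
h_{24} = 141; S = 24·(3 + 141)/2 = 1728.

1728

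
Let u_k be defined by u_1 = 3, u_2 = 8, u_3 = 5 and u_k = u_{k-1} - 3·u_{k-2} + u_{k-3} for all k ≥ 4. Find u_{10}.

-76

Applying the relation repeatedly:
u_4 = -16; u_5 = -23; u_6 = 30; u_7 = 83; u_8 = -30; u_9 = -249; u_{10} = -76.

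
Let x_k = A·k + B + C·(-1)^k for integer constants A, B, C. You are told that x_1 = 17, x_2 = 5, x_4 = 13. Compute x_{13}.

Plug in k = 1, 2, 4: A + B - C = 17; 2A + B + C = 5; 4A + B + C = 13.
Subtracting the first from the second: A + 2C = -12.
Subtracting the second from the third: 2A = 8.
Solving: C = -8, A = 4, then B = 5.
Hence x_{13} = 4·13 + 5 + (-8)·(-1) = 65.

65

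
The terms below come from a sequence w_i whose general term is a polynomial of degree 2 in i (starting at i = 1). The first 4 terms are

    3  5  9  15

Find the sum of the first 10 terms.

360

1st diffs: 2, 4, 6.
2nd diffs: 2, 2 (constant).
Newton forward-difference form: w_i = 3 + 2·C(i-1,1) + 2·C(i-1,2).
Continuing: …, 23, 33, 45, 59, …, w_{10} = 93.
Summing i = 1..10 (10 terms) gives 360.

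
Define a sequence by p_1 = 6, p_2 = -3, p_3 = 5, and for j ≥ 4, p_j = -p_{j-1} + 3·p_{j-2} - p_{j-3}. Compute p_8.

-584

Applying the relation repeatedly:
p_4 = -20;  p_5 = 38;  p_6 = -103;  p_7 = 237;  p_8 = -584.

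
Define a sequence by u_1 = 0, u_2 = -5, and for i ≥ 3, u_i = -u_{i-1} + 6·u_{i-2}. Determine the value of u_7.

665

Applying the relation repeatedly:
u_3 = 5; u_4 = -35; u_5 = 65; u_6 = -275; u_7 = 665.
(Characteristic roots are 2 and -3.)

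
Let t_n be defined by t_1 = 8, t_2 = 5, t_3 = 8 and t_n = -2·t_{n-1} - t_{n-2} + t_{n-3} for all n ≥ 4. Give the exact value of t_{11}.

Step forward from the initial values:
t_4 = -13  t_5 = 23  t_6 = -25  t_7 = 14  t_8 = 20  t_9 = -79  t_{10} = 152  t_{11} = -205.

-205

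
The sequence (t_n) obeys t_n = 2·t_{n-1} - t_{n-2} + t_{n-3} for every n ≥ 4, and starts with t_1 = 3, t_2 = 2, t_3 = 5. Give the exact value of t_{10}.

Iterate the recurrence:
t_4 = 11; t_5 = 19; t_6 = 32; t_7 = 56; t_8 = 99; t_9 = 174; t_{10} = 305.

305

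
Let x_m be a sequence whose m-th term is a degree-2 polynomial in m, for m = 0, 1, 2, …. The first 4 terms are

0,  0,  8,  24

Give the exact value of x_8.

1st diffs: 0, 8, 16.
2nd diffs: 8, 8 (constant).
So x_m = 4m^2 - 4m.
Evaluating at m = 8 gives x_8 = 224.

224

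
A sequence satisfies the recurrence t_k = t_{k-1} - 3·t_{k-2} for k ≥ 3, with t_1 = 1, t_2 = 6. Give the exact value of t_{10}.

Applying the relation repeatedly:
t_3 = 3, t_4 = -15, t_5 = -24, t_6 = 21, t_7 = 93, t_8 = 30, t_9 = -249, t_{10} = -339.

-339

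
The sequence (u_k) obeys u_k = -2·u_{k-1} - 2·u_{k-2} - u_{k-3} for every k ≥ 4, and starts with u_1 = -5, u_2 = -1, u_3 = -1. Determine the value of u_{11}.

-15

Compute successive terms:
u_4 = 9  u_5 = -15  u_6 = 13  u_7 = -5  u_8 = -1  u_9 = -1  u_{10} = 9  u_{11} = -15.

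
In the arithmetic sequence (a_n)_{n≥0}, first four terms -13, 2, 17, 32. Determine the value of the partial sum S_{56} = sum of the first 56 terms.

Common difference d = 15.
a_n = -13 + (n - 0)·15.
a_{55} = 812; S = 56·(-13 + 812)/2 = 22372.

22372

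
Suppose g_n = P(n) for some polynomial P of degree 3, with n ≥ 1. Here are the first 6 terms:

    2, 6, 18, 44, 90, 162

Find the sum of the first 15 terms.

1st diffs: 4, 12, 26, 46, 72.
2nd diffs: 8, 14, 20, 26.
3rd diffs: 6, 6, 6 (constant).
Newton forward-difference form: g_n = 2 + 4·C(n-1,1) + 8·C(n-1,2) + 6·C(n-1,3).
Continuing: …, 266, 408, 594, 830, …, g_{15} = 2970.
Summing n = 1..15 (15 terms) gives 12280.

12280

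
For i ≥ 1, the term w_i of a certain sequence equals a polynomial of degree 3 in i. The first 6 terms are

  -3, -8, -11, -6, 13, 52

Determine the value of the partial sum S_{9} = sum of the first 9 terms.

1st diffs: -5, -3, 5, 19, 39.
2nd diffs: 2, 8, 14, 20.
3rd diffs: 6, 6, 6 (constant).
So w_i = i^3 - 5i^2 + 3i - 2.
Continuing: 117, 214, 349.
Summing i = 1..9 (9 terms) gives 717.

717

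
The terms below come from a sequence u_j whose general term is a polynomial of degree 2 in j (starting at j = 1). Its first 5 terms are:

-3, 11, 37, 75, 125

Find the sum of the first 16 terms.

1st diffs: 14, 26, 38, 50.
2nd diffs: 12, 12, 12 (constant).
Newton forward-difference form: u_j = -3 + 14·C(j-1,1) + 12·C(j-1,2).
Continuing: …, 187, 261, 347, 445, …, u_{16} = 1467.
Summing j = 1..16 (16 terms) gives 8352.

8352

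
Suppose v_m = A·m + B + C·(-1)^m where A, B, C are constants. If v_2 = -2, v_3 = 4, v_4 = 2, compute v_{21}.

40

Plug in m = 2, 3, 4: 2A + B + C = -2; 3A + B - C = 4; 4A + B + C = 2.
Subtracting the first from the second: A - 2C = 6.
Subtracting the second from the third: A + 2C = -2.
Solving: C = -2, A = 2, then B = -4.
So v_m = 2·m + (-4) + (-2)·(-1)^m; at m=21 this is 40.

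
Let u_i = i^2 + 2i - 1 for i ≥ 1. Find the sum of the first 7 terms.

189

Over i = 1..7: Σi = 28, Σi² = 140.
Total = (1)·140 + (2)·28 + (-1)·7 = 189.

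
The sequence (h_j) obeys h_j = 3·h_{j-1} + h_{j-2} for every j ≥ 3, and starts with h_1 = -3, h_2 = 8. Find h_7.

Step forward from the initial values:
h_3 = 21  h_4 = 71  h_5 = 234  h_6 = 773  h_7 = 2553.

2553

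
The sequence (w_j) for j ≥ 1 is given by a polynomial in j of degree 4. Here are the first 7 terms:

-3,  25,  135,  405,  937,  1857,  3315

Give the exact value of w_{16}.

1st diffs: 28, 110, 270, 532, 920, 1458.
2nd diffs: 82, 160, 262, 388, 538.
3rd diffs: 78, 102, 126, 150.
4th diffs: 24, 24, 24 (constant).
Newton forward-difference form: w_j = -3 + 28·C(j-1,1) + 82·C(j-1,2) + 78·C(j-1,3) + 24·C(j-1,4).
At j = 16: j-1 = 15, so w_{16} = -3 + 420 + 8610 + 35490 + 32760 = 77277.

77277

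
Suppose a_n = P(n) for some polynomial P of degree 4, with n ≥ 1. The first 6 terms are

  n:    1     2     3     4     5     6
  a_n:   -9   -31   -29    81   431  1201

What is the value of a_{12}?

1st diffs: -22, 2, 110, 350, 770.
2nd diffs: 24, 108, 240, 420.
3rd diffs: 84, 132, 180.
4th diffs: 48, 48 (constant).
Newton forward-difference form: a_n = -9 + (-22)·C(n-1,1) + 24·C(n-1,2) + 84·C(n-1,3) + 48·C(n-1,4).
At n = 12: n-1 = 11, so a_{12} = -9 - 242 + 1320 + 13860 + 15840 = 30769.

30769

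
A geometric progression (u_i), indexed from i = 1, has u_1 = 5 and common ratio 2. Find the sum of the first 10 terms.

u_i = 5·2^(i-1).
S = 5·(2^10 - 1)/(2 - 1) = 5·(1024 - 1)/(1) = 5115.

5115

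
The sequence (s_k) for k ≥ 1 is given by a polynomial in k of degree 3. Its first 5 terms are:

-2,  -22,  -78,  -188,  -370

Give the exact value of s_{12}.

-5172

1st diffs: -20, -56, -110, -182.
2nd diffs: -36, -54, -72.
3rd diffs: -18, -18 (constant).
Newton forward-difference form: s_k = -2 + (-20)·C(k-1,1) + (-36)·C(k-1,2) + (-18)·C(k-1,3).
At k = 12: k-1 = 11, so s_{12} = -2 - 220 - 1980 - 2970 = -5172.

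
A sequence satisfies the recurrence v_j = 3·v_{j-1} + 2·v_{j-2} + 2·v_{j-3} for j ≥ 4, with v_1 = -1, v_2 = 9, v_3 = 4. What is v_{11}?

270154

Compute successive terms:
v_4 = 28;  v_5 = 110;  v_6 = 394;  v_7 = 1458;  v_8 = 5382;  v_9 = 19850;  v_{10} = 73230;  v_{11} = 270154.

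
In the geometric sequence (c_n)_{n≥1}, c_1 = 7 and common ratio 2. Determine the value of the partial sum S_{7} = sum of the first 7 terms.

c_n = 7·2^(n-1).
S = 7·(2^7 - 1)/(2 - 1) = 7·(128 - 1)/(1) = 889.

889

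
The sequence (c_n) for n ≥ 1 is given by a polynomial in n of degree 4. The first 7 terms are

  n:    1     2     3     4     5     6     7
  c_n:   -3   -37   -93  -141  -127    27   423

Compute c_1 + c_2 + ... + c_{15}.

99397

1st diffs: -34, -56, -48, 14, 154, 396.
2nd diffs: -22, 8, 62, 140, 242.
3rd diffs: 30, 54, 78, 102.
4th diffs: 24, 24, 24 (constant).
Newton forward-difference form: c_n = -3 + (-34)·C(n-1,1) + (-22)·C(n-1,2) + 30·C(n-1,3) + 24·C(n-1,4).
Continuing: …, 1187, 2469, 4443, 7307, …, c_{15} = 32463.
Summing n = 1..15 (15 terms) gives 99397.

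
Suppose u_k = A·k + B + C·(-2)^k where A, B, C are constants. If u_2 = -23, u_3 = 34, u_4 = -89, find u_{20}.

At k = 2, 3, 4: 2A + B + 4C = -23; 3A + B - 8C = 34; 4A + B + 16C = -89.
Subtracting the first from the second: A - 12C = 57.
Subtracting the second from the third: A + 24C = -123.
Solving: C = -5, A = -3, then B = 3.
Therefore u_{20} = -60 + 3 + (-5)·1048576 = -5242937.

-5242937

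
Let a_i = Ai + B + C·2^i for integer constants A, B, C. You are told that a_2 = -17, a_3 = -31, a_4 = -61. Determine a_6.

Plug in i = 2, 3, 4: 2A + B + 4C = -17; 3A + B + 8C = -31; 4A + B + 16C = -61.
Subtracting the first from the second: A + 4C = -14.
Subtracting the second from the third: A + 8C = -30.
Solving: C = -4, A = 2, then B = -5.
So a_i = 2·i + (-5) + (-4)·2^i; at i=6 this is -249.

-249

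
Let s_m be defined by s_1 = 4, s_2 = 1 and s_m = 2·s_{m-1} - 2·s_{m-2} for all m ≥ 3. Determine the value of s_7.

Applying the relation repeatedly:
s_3 = -6;  s_4 = -14;  s_5 = -16;  s_6 = -4;  s_7 = 24.

24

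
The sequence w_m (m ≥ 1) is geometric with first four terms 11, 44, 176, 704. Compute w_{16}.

11811160064

Common ratio r = 4.
w_m = 11·4^(m-1).
w_{16} = 11·4^15 = 11811160064.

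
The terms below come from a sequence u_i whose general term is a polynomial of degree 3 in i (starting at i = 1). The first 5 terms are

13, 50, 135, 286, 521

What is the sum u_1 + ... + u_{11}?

16038

1st diffs: 37, 85, 151, 235.
2nd diffs: 48, 66, 84.
3rd diffs: 18, 18 (constant).
Newton forward-difference form: u_i = 13 + 37·C(i-1,1) + 48·C(i-1,2) + 18·C(i-1,3).
Continuing: …, 858, 1315, 1910, 2661, …, u_{11} = 4703.
Summing i = 1..11 (11 terms) gives 16038.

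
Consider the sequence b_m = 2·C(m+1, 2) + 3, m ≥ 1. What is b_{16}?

C(17, 2) = 136, so b_{16} = 275.

275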